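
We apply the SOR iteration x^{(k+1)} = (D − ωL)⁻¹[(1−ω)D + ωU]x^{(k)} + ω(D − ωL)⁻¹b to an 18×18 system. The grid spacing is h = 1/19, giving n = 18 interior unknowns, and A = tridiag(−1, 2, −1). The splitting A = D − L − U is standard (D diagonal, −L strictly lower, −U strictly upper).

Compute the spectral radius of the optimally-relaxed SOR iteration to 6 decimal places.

ρ_J = max_k |cos(kπ/19)| = cos(π/19) = 0.986361
√(1−ρ_J²) simplifies to sin(π/19) = 0.1645946.
Then 2/(1+√(1−ρ_J²)) = 2/(1+0.1645946); ω* = 2/1.1645946 = 1.717336.
[ρ_SOR] ω* − 1 = 0.717336.

ρ_SOR = 0.717336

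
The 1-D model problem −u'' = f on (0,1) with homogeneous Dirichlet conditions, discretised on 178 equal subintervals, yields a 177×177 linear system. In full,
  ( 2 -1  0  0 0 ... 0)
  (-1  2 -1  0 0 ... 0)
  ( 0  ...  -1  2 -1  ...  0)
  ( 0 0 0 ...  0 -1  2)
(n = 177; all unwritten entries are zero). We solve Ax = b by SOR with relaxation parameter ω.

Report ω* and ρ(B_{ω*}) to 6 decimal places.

ω* = 1.965315, ρ_SOR = 0.965315

ρ_J = max_k |cos(kπ/178)| = cos(π/178) = 0.999844
root = sin(π/178) = 0.0176485  (since 1−cos² = sin²).
[ω*] 2 ÷ (1 + 0.0176485) = 2 ÷ 1.0176485 = 1.965315.
and ρ(B_{ω*}) = 1.965315 − 1 = 0.965315.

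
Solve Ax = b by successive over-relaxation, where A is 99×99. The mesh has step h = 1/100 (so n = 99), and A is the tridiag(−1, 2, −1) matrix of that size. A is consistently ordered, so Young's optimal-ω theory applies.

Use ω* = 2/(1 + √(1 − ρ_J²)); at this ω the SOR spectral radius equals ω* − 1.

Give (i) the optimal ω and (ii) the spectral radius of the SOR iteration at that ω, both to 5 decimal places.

ρ_J = max_k |cos(kπ/100)| = cos(π/100) = 0.99951
1 − cos²(π/100) = sin²(π/100) ⇒ √(1−ρ_J²) = sin(π/100) = 0.031411.
Then 2/(1+√(1−ρ_J²)) = 2/(1+0.031411); ω* = 2/1.031411 = 1.93909.
Hence ρ(B_{ω*}) = 1.93909 − 1 = 0.93909.

ω* = 1.93909, ρ_SOR = 0.93909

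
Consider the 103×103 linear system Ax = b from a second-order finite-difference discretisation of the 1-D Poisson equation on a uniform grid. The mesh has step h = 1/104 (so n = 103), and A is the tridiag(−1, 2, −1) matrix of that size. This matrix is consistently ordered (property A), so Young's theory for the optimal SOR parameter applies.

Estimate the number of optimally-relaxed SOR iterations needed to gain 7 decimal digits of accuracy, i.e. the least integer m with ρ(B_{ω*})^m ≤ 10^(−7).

m = 267

½·tridiag(1,0,1) at n=103: λ_k = cos(kπ/104); max |λ| at k=1 ⇒ ρ_J = cos(π/104) ≈ 0.9995438.
1 − cos²(π/104) = sin²(π/104) ⇒ √(1−ρ_J²) = sin(π/104) = 0.0302030.
So ω* = 2/1.0302030 = 1.9413650 (Young).
ρ_SOR = ω* − 1 ≈ 0.9413650.
(0.9413650)^m ≤ 10^{−7}  ⇒  m·ln(0.9413650) ≤ −7·ln10  ⇒  m ≥ 266.749  ⇒  m = 267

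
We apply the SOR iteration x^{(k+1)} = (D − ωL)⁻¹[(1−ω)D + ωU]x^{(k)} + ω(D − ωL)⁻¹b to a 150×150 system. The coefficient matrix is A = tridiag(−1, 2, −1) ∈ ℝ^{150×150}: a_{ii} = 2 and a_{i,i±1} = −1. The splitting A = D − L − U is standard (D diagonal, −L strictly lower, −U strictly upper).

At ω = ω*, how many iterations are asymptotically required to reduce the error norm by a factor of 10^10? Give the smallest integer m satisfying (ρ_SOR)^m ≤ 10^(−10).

m = 554

½·tridiag(1,0,1) at n=150: λ_k = cos(kπ/151); max |λ| at k=1 ⇒ ρ_J = cos(π/151) ≈ 0.9997836.
1 − cos²(π/151) = sin²(π/151) ⇒ √(1−ρ_J²) = sin(π/151) = 0.0208037.
Then 2/(1+√(1−ρ_J²)) = 2/(1+0.0208037); ω* = 2/1.0208037 = 1.9592405.
At ω = 1.9592405 every |λ(B_ω)| = ω−1, so ρ_SOR = 0.9592405.
m ≥ 10·ln10 / (−ln 0.9592405) = 553.328; smallest integer m = 554.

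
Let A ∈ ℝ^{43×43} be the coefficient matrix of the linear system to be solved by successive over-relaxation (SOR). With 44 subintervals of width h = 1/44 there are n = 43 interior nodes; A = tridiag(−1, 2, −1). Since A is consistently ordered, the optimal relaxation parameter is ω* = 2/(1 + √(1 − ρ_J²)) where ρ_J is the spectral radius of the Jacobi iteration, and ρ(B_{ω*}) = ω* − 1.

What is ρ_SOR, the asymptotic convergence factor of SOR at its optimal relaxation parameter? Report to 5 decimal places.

spectrum of D⁻¹(L+U) = {cos(kπ/44) : 1≤k≤43}; ρ_J = cos(π/44) = 0.99745.
√(1−ρ_J²) = |sin(π/44)| = 0.071339
[ω*] 2 ÷ (1 + 0.071339) = 2 ÷ 1.071339 = 1.86682.
and ρ(B_{ω*}) = 1.86682 − 1 = 0.86682.

ρ_SOR = 0.86682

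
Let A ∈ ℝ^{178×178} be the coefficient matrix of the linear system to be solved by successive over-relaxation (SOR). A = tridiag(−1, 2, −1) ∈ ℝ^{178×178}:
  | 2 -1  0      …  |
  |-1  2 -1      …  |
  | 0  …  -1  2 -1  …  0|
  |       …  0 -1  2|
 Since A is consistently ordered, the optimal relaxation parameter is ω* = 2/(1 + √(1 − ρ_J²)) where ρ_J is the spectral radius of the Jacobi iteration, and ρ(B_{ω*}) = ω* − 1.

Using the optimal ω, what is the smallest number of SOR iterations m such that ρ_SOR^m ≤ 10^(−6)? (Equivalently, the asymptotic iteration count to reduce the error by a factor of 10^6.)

m = 394

spectrum of D⁻¹(L+U) = {cos(kπ/179) : 1≤k≤178}; ρ_J = cos(π/179) = 0.9998460.
1 − cos²(π/179) = sin²(π/179) ⇒ √(1−ρ_J²) = sin(π/179) = 0.0175499.
ω* = 2/(1 + 0.0175499) = 2/1.0175499 = 1.9655056.
[ρ_SOR] ω* − 1 = 0.9655056.
(0.9655056)^m ≤ 10^{−6}  ⇒  m·ln(0.9655056) ≤ −6·ln10  ⇒  m ≥ 393.566  ⇒  m = 394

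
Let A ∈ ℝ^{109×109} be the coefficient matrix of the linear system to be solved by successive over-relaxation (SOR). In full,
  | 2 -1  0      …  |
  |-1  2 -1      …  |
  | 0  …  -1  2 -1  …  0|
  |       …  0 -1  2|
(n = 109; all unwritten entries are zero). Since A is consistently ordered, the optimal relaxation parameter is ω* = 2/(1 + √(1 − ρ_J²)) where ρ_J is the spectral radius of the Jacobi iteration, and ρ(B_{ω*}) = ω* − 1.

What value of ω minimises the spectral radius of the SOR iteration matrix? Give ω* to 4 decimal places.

ω* = 1.9445

ρ_J = max_k |cos(kπ/110)| = cos(π/110) = 0.9996
√(1 − cos²(π/110)) = sin(π/110) ≈ 0.02856.
[ω*] 2 ÷ (1 + 0.02856) = 2 ÷ 1.02856 = 1.9445.
At ω = 1.9445 every |λ(B_ω)| = ω−1, so ρ_SOR = 0.9445.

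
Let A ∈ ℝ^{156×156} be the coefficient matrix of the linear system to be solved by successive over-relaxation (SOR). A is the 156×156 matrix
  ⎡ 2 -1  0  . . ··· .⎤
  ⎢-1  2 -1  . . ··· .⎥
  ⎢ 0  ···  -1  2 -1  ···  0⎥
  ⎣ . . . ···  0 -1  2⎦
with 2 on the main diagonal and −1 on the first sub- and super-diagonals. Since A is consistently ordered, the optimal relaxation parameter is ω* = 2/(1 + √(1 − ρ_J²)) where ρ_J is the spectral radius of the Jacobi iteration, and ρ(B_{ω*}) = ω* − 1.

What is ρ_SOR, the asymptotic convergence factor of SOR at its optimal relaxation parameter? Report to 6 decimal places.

spectrum of D⁻¹(L+U) = {cos(kπ/157) : 1≤k≤156}; ρ_J = cos(π/157) = 0.999800.
1 − cos²(π/157) = sin²(π/157) ⇒ √(1−ρ_J²) = sin(π/157) = 0.0200088.
ω* = 2/(1+0.0200088) = 1.960767
ρ_SOR = ω* − 1 ≈ 0.960767.

ρ_SOR = 0.960767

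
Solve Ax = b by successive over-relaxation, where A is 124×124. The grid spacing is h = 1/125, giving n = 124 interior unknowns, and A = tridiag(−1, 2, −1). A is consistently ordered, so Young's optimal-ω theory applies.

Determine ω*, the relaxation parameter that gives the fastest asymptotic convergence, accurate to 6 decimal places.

½·tridiag(1,0,1) at n=124: λ_k = cos(kπ/125); max |λ| at k=1 ⇒ ρ_J = cos(π/125) ≈ 0.999684.
√(1−ρ_J²) simplifies to sin(π/125) = 0.0251301.
So ω* = 2/1.0251301 = 1.950972 (Young).
ρ_SOR = ω* − 1 ≈ 0.950972.

ω* = 1.950972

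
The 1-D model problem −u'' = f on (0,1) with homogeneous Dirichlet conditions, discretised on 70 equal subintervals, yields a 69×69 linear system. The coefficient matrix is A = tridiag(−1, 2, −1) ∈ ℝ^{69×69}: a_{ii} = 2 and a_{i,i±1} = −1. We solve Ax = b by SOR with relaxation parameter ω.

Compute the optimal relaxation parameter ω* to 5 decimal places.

ρ_J = max_k |cos(kπ/70)| = cos(π/70) = 0.99899
root = sin(π/70) = 0.044865  (since 1−cos² = sin²).
Young: ω* = 2/(1+√(1−ρ_J²)) = 2/(1+0.044865) = 2/1.044865 = 1.91412.
ρ(B_{ω*}) = ω*−1 = 0.91412

ω* = 1.91412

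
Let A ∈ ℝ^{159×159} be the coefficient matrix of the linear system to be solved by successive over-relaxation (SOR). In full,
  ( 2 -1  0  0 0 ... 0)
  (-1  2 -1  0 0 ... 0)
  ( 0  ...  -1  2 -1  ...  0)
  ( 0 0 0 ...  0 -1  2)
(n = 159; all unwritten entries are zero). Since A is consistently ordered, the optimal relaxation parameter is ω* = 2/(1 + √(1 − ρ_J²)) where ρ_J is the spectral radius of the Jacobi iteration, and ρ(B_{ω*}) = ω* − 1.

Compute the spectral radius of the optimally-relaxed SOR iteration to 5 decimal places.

ρ_SOR = 0.96149

B_J for the 159×159 system has eigenvalues cos(kπ/160); ρ_J = cos(π/160) = 0.99981.
root = sin(π/160) = 0.019634  (since 1−cos² = sin²).
ω* = 2/(1+0.019634) = 1.96149
and ρ(B_{ω*}) = 1.96149 − 1 = 0.96149.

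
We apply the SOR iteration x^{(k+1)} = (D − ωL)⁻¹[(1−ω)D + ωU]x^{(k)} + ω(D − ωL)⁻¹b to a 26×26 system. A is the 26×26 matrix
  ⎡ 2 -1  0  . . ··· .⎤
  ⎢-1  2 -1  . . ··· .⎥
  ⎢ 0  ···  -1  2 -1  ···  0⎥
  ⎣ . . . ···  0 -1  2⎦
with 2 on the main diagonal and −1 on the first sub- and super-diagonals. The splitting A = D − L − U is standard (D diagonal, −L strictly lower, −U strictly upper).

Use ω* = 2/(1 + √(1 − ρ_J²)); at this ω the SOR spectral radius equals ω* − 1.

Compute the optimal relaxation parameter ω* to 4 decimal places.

ω* = 1.7920

n=26: λ(B_J) = 1 − λ(A)/2 = cos(kπ/27); k=1 gives ρ_J = 0.9932.
1 − cos²(π/27) = sin²(π/27) ⇒ √(1−ρ_J²) = sin(π/27) = 0.11609.
[ω*] 2 ÷ (1 + 0.11609) = 2 ÷ 1.11609 = 1.7920.
[ρ_SOR] ω* − 1 = 0.7920.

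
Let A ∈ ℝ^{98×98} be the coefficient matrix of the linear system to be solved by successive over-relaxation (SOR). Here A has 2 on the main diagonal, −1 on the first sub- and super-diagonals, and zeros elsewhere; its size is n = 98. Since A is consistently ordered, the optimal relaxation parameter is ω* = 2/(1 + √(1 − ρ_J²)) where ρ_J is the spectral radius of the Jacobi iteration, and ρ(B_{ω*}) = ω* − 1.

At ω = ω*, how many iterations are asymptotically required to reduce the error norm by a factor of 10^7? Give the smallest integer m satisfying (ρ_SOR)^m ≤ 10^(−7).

m = 254

½·tridiag(1,0,1) at n=98: λ_k = cos(kπ/99); max |λ| at k=1 ⇒ ρ_J = cos(π/99) ≈ 0.9994965.
√(1−ρ_J²) = |sin(π/99)| = 0.0317279
ω* = 2 / (1 + 0.0317279) = 2 / 1.0317279 ≈ 1.9384956.
At ω = 1.9384956 every |λ(B_ω)| = ω−1, so ρ_SOR = 0.9384956.
Need (0.9384956)^m ≤ 10^(−7): m ≥ 7·ln10/|ln 0.9384956| = 16.1181/0.0634771 = 253.920 ⇒ m = 254.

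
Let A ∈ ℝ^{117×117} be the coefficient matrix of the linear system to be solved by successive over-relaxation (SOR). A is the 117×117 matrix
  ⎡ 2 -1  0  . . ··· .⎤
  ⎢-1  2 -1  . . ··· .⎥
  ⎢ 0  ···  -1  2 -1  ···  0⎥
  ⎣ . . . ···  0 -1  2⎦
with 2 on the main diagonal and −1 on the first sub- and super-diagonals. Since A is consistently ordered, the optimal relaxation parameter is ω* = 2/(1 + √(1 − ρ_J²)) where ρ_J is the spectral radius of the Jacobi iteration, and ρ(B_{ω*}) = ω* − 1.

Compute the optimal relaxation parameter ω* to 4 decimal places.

With n=117, ρ(Jacobi) = cos(π/118) = 0.9996.
root = sin(π/118) = 0.02662  (since 1−cos² = sin²).
[ω*] 2 ÷ (1 + 0.02662) = 2 ÷ 1.02662 = 1.9481.
ρ_SOR = ω* − 1 ≈ 0.9481.

ω* = 1.9481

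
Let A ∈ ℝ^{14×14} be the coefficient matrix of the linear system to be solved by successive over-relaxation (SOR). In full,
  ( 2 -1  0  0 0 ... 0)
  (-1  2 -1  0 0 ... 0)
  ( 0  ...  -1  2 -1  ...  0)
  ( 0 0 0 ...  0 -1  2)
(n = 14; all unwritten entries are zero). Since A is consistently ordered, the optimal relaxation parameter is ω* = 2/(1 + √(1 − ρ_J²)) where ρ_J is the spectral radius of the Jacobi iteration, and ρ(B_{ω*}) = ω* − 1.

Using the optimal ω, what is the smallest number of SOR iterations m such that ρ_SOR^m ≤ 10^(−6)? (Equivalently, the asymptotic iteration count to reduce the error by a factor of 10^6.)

[ρ_J] n=14: ρ(B_J) = cos(π/(n+1)) = cos(π/15) = 0.9781476.
1 − cos²(π/15) = sin²(π/15) ⇒ √(1−ρ_J²) = sin(π/15) = 0.2079117.
Young: ω* = 2/(1+√(1−ρ_J²)) = 2/(1+0.2079117) = 2/1.2079117 = 1.6557502.
ρ_SOR = ω* − 1 = 1.6557502 − 1 = 0.6557502.
6·ln10 = 13.8155; −ln(0.6557502) = 0.421975; m = ⌈13.8155/0.421975⌉ = ⌈32.740⌉ = 33.

m = 33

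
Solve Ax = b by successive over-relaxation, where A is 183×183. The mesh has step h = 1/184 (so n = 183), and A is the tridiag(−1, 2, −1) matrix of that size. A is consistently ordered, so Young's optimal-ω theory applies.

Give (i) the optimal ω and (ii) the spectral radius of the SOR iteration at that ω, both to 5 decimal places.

ρ_J = max_k |cos(kπ/184)| = cos(π/184) = 0.99985
root = sin(π/184) = 0.017073  (since 1−cos² = sin²).
[ω*] 2 ÷ (1 + 0.017073) = 2 ÷ 1.017073 = 1.96643.
ρ_SOR = ω* − 1 ≈ 0.96643.

ω* = 1.96643, ρ_SOR = 0.96643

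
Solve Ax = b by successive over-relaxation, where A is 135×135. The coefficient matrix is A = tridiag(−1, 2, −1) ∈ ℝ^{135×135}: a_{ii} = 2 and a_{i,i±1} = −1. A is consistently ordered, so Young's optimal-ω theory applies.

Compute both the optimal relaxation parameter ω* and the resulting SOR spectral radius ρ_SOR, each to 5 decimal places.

ρ_J = max_k |cos(kπ/136)| = cos(π/136) = 0.99973
√(1−ρ_J²) simplifies to sin(π/136) = 0.023098.
[ω*] 2 ÷ (1 + 0.023098) = 2 ÷ 1.023098 = 1.95485.
ρ_SOR = ω* − 1 ≈ 0.95485.

ω* = 1.95485, ρ_SOR = 0.95485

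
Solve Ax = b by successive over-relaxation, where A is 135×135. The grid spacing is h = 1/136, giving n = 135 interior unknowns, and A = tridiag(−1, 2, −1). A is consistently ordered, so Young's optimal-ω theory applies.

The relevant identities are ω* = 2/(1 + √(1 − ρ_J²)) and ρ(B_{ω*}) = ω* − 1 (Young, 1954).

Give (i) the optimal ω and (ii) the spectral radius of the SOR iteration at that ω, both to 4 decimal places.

ω* = 1.9548, ρ_SOR = 0.9548

[ρ_J] n=135: ρ(B_J) = cos(π/(n+1)) = cos(π/136) = 0.9997.
1 − cos²(π/136) = sin²(π/136) ⇒ √(1−ρ_J²) = sin(π/136) = 0.02310.
ω* = 2 / (1 + 0.02310) = 2 / 1.02310 ≈ 1.9548.
ρ_SOR = ω* − 1 ≈ 0.9548.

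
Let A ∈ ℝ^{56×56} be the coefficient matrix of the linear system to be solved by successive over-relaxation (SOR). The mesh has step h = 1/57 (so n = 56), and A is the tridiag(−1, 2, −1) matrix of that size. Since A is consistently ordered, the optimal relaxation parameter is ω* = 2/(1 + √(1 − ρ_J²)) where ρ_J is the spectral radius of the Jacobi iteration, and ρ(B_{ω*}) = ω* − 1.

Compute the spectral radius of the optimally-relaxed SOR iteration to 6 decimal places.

spectrum of D⁻¹(L+U) = {cos(kπ/57) : 1≤k≤56}; ρ_J = cos(π/57) = 0.998482.
root = sin(π/57) = 0.0550878  (since 1−cos² = sin²).
ω* = 2/(1+0.0550878) = 1.895577
and ρ(B_{ω*}) = 1.895577 − 1 = 0.895577.

ρ_SOR = 0.895577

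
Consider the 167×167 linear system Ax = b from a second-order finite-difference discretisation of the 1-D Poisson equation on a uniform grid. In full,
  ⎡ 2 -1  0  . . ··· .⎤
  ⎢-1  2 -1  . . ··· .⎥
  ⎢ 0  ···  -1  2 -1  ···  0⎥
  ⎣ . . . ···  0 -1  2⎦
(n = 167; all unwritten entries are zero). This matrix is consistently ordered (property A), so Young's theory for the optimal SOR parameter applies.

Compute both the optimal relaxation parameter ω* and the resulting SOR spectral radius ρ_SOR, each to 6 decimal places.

B_J for the 167×167 system has eigenvalues cos(kπ/168); ρ_J = cos(π/168) = 0.999825.
root = sin(π/168) = 0.0186989  (since 1−cos² = sin²).
[ω*] 2 ÷ (1 + 0.0186989) = 2 ÷ 1.0186989 = 1.963289.
[ρ_SOR] ω* − 1 = 0.963289.

ω* = 1.963289, ρ_SOR = 0.963289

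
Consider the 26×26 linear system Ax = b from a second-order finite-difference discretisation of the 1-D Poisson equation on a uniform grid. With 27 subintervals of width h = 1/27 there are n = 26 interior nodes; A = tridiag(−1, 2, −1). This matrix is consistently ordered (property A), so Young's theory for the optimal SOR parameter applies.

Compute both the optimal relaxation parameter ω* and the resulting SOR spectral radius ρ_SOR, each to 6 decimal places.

spectrum of D⁻¹(L+U) = {cos(kπ/27) : 1≤k≤26}; ρ_J = cos(π/27) = 0.993238.
√(1−ρ_J²) simplifies to sin(π/27) = 0.1160929.
ω* = 2/(1+0.1160929) = 1.791966
At ω = 1.791966 every |λ(B_ω)| = ω−1, so ρ_SOR = 0.791966.

ω* = 1.791966, ρ_SOR = 0.791966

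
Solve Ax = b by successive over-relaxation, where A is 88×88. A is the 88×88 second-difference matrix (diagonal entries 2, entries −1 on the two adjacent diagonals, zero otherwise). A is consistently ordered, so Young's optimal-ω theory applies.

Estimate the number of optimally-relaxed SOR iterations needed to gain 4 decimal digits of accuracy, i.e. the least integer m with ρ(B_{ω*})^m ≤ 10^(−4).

m = 131

B_J for the 88×88 system has eigenvalues cos(kπ/89); ρ_J = cos(π/89) = 0.9993771.
root = sin(π/89) = 0.0352915  (since 1−cos² = sin²).
Then 2/(1+√(1−ρ_J²)) = 2/(1+0.0352915); ω* = 2/1.0352915 = 1.9318231.
ρ_SOR = ω* − 1 = 1.9318231 − 1 = 0.9318231.
m ≥ 4·ln10 / (−ln 0.9318231) = 130.435; smallest integer m = 131.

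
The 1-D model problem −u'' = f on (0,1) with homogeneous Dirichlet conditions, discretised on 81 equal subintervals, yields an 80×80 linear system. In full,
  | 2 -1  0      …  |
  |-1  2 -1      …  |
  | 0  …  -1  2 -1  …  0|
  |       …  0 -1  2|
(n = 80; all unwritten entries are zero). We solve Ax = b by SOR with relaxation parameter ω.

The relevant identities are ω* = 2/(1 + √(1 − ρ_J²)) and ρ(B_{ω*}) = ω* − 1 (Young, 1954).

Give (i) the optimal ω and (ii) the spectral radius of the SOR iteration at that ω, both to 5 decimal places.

ω* = 1.92534, ρ_SOR = 0.92534

n=80: λ(B_J) = 1 − λ(A)/2 = cos(kπ/81); k=1 gives ρ_J = 0.99925.
√(1−ρ_J²) = |sin(π/81)| = 0.038775
Then 2/(1+√(1−ρ_J²)) = 2/(1+0.038775); ω* = 2/1.038775 = 1.92534.
[ρ_SOR] ω* − 1 = 0.92534.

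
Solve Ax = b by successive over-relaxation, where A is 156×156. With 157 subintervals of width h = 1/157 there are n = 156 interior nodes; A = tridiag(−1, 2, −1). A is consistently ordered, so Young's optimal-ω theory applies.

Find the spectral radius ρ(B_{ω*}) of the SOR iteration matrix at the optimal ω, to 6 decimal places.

ρ_SOR = 0.960767

[ρ_J] n=156: ρ(B_J) = cos(π/(n+1)) = cos(π/157) = 0.999800.
√(1−ρ_J²) = |sin(π/157)| = 0.0200088
Then 2/(1+√(1−ρ_J²)) = 2/(1+0.0200088); ω* = 2/1.0200088 = 1.960767.
ρ(B_{ω*}) = ω*−1 = 0.960767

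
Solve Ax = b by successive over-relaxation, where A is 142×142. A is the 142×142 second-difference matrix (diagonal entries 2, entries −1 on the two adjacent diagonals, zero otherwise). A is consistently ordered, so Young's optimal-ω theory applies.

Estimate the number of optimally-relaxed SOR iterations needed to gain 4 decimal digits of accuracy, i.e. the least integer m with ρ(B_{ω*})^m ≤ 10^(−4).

spectrum of D⁻¹(L+U) = {cos(kπ/143) : 1≤k≤142}; ρ_J = cos(π/143) = 0.9997587.
√(1 − cos²(π/143)) = sin(π/143) ≈ 0.0219674.
Young: ω* = 2/(1+√(1−ρ_J²)) = 2/(1+0.0219674) = 2/1.0219674 = 1.9570096.
[ρ_SOR] ω* − 1 = 0.9570096.
m ≥ 4·ln10 / (−ln 0.9570096) = 209.603; smallest integer m = 210.

m = 210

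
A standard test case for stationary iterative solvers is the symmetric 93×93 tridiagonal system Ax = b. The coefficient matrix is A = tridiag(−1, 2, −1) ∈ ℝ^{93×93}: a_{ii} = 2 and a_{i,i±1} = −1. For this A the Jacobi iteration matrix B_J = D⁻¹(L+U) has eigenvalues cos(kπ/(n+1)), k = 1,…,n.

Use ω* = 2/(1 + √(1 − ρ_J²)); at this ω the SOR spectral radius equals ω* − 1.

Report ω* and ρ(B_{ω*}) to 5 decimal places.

ω* = 1.93533, ρ_SOR = 0.93533

n=93: λ(B_J) = 1 − λ(A)/2 = cos(kπ/94); k=1 gives ρ_J = 0.99944.
√(1−ρ_J²) = |sin(π/94)| = 0.033415
So ω* = 2/1.033415 = 1.93533 (Young).
ρ_SOR = ω* − 1 = 1.93533 − 1 = 0.93533.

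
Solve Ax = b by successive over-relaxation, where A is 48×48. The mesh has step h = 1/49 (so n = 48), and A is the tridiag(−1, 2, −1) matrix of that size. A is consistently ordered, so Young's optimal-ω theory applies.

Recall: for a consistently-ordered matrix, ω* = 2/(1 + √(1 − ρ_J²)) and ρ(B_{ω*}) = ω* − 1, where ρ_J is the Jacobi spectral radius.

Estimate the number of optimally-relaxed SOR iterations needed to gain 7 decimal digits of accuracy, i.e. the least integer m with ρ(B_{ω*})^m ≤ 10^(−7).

m = 126

B_J for the 48×48 system has eigenvalues cos(kπ/49); ρ_J = cos(π/49) = 0.9979454.
1 − cos²(π/49) = sin²(π/49) ⇒ √(1−ρ_J²) = sin(π/49) = 0.0640702.
Then 2/(1+√(1−ρ_J²)) = 2/(1+0.0640702); ω* = 2/1.0640702 = 1.8795752.
ρ_SOR = ω* − 1 ≈ 0.8795752.
Need (0.8795752)^m ≤ 10^(−7): m ≥ 7·ln10/|ln 0.8795752| = 16.1181/0.128316 = 125.613 ⇒ m = 126.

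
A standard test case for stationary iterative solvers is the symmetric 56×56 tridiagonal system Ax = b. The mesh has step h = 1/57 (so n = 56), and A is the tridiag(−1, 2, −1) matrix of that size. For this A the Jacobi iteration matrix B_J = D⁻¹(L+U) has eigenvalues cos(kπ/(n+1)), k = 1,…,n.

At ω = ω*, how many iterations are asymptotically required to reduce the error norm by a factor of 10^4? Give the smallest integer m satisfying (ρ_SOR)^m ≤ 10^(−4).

m = 84

½·tridiag(1,0,1) at n=56: λ_k = cos(kπ/57); max |λ| at k=1 ⇒ ρ_J = cos(π/57) ≈ 0.9984815.
1 − cos²(π/57) = sin²(π/57) ⇒ √(1−ρ_J²) = sin(π/57) = 0.0550878.
[ω*] 2 ÷ (1 + 0.0550878) = 2 ÷ 1.0550878 = 1.8955768.
ρ(B_{ω*}) = ω*−1 = 0.8955768
m ≥ 4·ln10 / (−ln 0.8955768) = 83.512; smallest integer m = 84.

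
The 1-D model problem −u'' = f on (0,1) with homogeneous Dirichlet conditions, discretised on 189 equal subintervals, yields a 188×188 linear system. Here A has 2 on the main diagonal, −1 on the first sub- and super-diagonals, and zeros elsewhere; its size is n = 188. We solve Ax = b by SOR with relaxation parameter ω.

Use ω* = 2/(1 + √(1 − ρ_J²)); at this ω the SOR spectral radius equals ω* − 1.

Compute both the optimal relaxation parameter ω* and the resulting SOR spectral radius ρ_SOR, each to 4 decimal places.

ω* = 1.9673, ρ_SOR = 0.9673

ρ_J = max_k |cos(kπ/189)| = cos(π/189) = 0.9999
√(1 − cos²(π/189)) = sin(π/189) ≈ 0.01662.
ω* = 2/(1 + 0.01662) = 2/1.01662 = 1.9673.
Hence ρ(B_{ω*}) = 1.9673 − 1 = 0.9673.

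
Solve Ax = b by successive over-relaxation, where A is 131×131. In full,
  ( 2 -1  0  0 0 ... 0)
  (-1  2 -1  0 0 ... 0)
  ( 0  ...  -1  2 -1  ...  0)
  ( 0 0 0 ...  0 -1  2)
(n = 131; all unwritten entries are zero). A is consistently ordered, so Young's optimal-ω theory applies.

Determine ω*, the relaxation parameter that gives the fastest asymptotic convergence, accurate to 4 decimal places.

B_J for the 131×131 system has eigenvalues cos(kπ/132); ρ_J = cos(π/132) = 0.9997.
root = sin(π/132) = 0.02380  (since 1−cos² = sin²).
Then 2/(1+√(1−ρ_J²)) = 2/(1+0.02380); ω* = 2/1.02380 = 1.9535.
At ω = 1.9535 every |λ(B_ω)| = ω−1, so ρ_SOR = 0.9535.

ω* = 1.9535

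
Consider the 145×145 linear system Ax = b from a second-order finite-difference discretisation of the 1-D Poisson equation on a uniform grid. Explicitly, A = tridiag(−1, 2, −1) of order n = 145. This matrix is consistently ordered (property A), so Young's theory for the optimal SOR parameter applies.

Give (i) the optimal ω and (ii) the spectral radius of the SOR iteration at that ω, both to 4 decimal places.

ω* = 1.9579, ρ_SOR = 0.9579

B_J for the 145×145 system has eigenvalues cos(kπ/146); ρ_J = cos(π/146) = 0.9998.
√(1−ρ_J²) = |sin(π/146)| = 0.02152
So ω* = 2/1.02152 = 1.9579 (Young).
At ω = 1.9579 every |λ(B_ω)| = ω−1, so ρ_SOR = 0.9579.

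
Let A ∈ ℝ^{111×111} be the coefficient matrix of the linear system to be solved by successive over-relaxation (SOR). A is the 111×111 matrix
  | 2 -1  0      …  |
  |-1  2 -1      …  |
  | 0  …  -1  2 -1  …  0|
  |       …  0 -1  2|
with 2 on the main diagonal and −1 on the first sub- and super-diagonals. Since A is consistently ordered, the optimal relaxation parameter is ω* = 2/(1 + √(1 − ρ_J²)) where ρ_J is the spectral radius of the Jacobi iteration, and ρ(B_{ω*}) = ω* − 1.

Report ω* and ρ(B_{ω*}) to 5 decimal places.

ω* = 1.94544, ρ_SOR = 0.94544

[ρ_J] n=111: ρ(B_J) = cos(π/(n+1)) = cos(π/112) = 0.99961.
root = sin(π/112) = 0.028046  (since 1−cos² = sin²).
Then 2/(1+√(1−ρ_J²)) = 2/(1+0.028046); ω* = 2/1.028046 = 1.94544.
Hence ρ(B_{ω*}) = 1.94544 − 1 = 0.94544.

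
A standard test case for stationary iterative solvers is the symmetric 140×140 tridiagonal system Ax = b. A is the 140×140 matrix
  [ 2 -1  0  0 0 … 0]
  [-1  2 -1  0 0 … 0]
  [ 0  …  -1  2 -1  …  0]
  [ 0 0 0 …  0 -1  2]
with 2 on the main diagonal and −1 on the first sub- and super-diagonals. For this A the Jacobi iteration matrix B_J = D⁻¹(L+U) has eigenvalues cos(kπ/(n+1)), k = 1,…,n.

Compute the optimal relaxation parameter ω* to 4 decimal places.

spectrum of D⁻¹(L+U) = {cos(kπ/141) : 1≤k≤140}; ρ_J = cos(π/141) = 0.9998.
√(1−ρ_J²) simplifies to sin(π/141) = 0.02228.
ω* = 2/(1 + 0.02228) = 2/1.02228 = 1.9564.
and ρ(B_{ω*}) = 1.9564 − 1 = 0.9564.

ω* = 1.9564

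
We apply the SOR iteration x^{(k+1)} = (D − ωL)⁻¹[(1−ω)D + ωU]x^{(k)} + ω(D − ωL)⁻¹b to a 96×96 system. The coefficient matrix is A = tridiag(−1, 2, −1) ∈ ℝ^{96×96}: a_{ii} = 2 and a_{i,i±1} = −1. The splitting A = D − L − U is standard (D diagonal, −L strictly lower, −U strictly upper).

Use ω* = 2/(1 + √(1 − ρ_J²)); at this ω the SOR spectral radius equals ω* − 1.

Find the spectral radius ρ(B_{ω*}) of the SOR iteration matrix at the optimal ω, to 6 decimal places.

spectrum of D⁻¹(L+U) = {cos(kπ/97) : 1≤k≤96}; ρ_J = cos(π/97) = 0.999476.
1 − cos²(π/97) = sin²(π/97) ⇒ √(1−ρ_J²) = sin(π/97) = 0.0323819.
[ω*] 2 ÷ (1 + 0.0323819) = 2 ÷ 1.0323819 = 1.937268.
ρ_SOR = ω* − 1 = 1.937268 − 1 = 0.937268.

ρ_SOR = 0.937268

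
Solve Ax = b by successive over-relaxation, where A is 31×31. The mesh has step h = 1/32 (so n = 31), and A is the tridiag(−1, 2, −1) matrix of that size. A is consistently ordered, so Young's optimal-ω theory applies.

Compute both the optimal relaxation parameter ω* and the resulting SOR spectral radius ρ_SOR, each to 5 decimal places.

ω* = 1.82147, ρ_SOR = 0.82147

With n=31, ρ(Jacobi) = cos(π/32) = 0.99518.
1 − cos²(π/32) = sin²(π/32) ⇒ √(1−ρ_J²) = sin(π/32) = 0.098017.
ω* = 2/(1+0.098017) = 1.82147
ρ(B_{ω*}) = ω*−1 = 0.82147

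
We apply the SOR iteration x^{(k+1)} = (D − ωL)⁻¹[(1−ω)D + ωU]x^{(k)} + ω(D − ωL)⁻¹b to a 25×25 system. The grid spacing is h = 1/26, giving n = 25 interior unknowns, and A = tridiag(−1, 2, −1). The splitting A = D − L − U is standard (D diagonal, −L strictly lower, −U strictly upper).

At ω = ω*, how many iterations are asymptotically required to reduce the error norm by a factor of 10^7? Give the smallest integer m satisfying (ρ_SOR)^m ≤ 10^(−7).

n=25: λ(B_J) = 1 − λ(A)/2 = cos(kπ/26); k=1 gives ρ_J = 0.9927089.
√(1 − cos²(π/26)) = sin(π/26) ≈ 0.1205367.
Young: ω* = 2/(1+√(1−ρ_J²)) = 2/(1+0.1205367) = 2/1.1205367 = 1.7848590.
ρ(B_{ω*}) = ω*−1 = 0.7848590
m ≥ 7·ln10 / (−ln 0.7848590) = 66.535; smallest integer m = 67.

m = 67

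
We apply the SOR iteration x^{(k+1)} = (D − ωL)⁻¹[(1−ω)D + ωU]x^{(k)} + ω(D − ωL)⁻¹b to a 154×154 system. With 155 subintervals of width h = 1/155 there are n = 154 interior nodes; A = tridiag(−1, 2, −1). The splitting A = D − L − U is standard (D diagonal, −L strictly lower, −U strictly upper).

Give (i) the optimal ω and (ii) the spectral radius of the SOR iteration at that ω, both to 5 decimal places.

n=154: λ(B_J) = 1 − λ(A)/2 = cos(kπ/155); k=1 gives ρ_J = 0.99979.
√(1−ρ_J²) simplifies to sin(π/155) = 0.020267.
ω* = 2/(1 + 0.020267) = 2/1.020267 = 1.96027.
ρ(B_{ω*}) = ω*−1 = 0.96027

ω* = 1.96027, ρ_SOR = 0.96027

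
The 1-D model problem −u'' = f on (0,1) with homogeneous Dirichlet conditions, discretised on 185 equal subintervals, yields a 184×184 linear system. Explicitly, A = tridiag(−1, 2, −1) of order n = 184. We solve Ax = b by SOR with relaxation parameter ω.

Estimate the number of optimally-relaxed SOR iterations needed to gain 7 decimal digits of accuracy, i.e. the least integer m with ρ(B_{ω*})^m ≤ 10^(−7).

m = 475

n=184: λ(B_J) = 1 − λ(A)/2 = cos(kπ/185); k=1 gives ρ_J = 0.9998558.
root = sin(π/185) = 0.0169808  (since 1−cos² = sin²).
ω* = 2 / (1 + 0.0169808) = 2 / 1.0169808 ≈ 1.9666055.
[ρ_SOR] ω* − 1 = 0.9666055.
ρ_SOR^m ≤ 10^(−7) ⇔ m ≥ 7·ln10/(−ln 0.9666055) = 16.1181/0.0339648 = 474.553; m = ⌈474.553⌉ = 475.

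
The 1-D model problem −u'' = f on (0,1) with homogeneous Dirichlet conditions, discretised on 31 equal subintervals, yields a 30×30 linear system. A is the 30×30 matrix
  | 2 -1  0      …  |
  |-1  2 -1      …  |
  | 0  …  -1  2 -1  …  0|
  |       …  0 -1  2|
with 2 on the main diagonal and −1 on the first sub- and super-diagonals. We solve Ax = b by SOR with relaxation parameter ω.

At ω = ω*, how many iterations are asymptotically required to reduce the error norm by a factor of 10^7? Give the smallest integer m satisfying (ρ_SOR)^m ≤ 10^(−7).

[ρ_J] n=30: ρ(B_J) = cos(π/(n+1)) = cos(π/31) = 0.9948693.
root = sin(π/31) = 0.1011683  (since 1−cos² = sin²).
ω* = 2 / (1 + 0.1011683) = 2 / 1.1011683 ≈ 1.8162528.
and ρ(B_{ω*}) = 1.8162528 − 1 = 0.8162528.
ρ_SOR^m ≤ 10^(−7) ⇔ m ≥ 7·ln10/(−ln 0.8162528) = 16.1181/0.203031 = 79.387; m = ⌈79.387⌉ = 80.

m = 80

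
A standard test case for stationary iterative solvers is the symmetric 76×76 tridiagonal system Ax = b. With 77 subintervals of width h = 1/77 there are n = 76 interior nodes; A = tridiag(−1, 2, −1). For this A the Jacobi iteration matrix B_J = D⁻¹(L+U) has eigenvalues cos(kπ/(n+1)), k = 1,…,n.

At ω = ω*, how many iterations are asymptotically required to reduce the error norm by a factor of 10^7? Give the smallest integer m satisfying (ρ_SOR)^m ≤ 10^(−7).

B_J for the 76×76 system has eigenvalues cos(kπ/77); ρ_J = cos(π/77) = 0.9991678.
√(1−ρ_J²) simplifies to sin(π/77) = 0.0407886.
So ω* = 2/1.0407886 = 1.9216198 (Young).
At ω = 1.9216198 every |λ(B_ω)| = ω−1, so ρ_SOR = 0.9216198.
Need (0.9216198)^m ≤ 10^(−7): m ≥ 7·ln10/|ln 0.9216198| = 16.1181/0.0816225 = 197.471 ⇒ m = 198.

m = 198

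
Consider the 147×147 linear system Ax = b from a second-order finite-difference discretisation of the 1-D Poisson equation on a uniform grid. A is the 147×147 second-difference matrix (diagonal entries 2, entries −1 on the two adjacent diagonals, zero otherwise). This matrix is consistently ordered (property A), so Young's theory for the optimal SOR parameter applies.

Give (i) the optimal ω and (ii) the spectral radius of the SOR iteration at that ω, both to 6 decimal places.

ω* = 1.958432, ρ_SOR = 0.958432

spectrum of D⁻¹(L+U) = {cos(kπ/148) : 1≤k≤147}; ρ_J = cos(π/148) = 0.999775.
√(1 − cos²(π/148)) = sin(π/148) ≈ 0.0212254.
ω* = 2 / (1 + 0.0212254) = 2 / 1.0212254 ≈ 1.958432.
[ρ_SOR] ω* − 1 = 0.958432.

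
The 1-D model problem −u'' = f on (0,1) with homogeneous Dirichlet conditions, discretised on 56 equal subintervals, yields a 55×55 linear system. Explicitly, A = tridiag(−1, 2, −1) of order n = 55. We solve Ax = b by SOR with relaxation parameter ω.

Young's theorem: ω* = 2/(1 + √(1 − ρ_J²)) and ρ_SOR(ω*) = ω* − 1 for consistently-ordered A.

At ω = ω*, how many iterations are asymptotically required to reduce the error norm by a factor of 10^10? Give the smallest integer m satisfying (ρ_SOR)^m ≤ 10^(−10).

B_J for the 55×55 system has eigenvalues cos(kπ/56); ρ_J = cos(π/56) = 0.9984268.
√(1 − cos²(π/56)) = sin(π/56) ≈ 0.0560704.
Young: ω* = 2/(1+√(1−ρ_J²)) = 2/(1+0.0560704) = 2/1.0560704 = 1.8938131.
ρ_SOR = ω* − 1 ≈ 0.8938131.
10·ln10 = 23.0259; −ln(0.8938131) = 0.112259; m = ⌈23.0259/0.112259⌉ = ⌈205.114⌉ = 206.

m = 206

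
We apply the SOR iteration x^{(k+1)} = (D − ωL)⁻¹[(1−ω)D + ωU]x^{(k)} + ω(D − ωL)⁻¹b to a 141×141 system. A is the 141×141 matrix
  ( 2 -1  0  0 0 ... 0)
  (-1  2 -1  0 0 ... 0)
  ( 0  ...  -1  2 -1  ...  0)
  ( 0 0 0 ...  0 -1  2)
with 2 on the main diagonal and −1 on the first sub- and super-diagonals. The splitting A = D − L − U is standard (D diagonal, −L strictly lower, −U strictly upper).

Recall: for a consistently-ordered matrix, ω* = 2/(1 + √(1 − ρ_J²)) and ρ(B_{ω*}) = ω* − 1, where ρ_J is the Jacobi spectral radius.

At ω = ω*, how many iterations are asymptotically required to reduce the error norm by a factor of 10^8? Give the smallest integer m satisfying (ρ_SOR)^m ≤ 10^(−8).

B_J for the 141×141 system has eigenvalues cos(kπ/142); ρ_J = cos(π/142) = 0.9997553.
√(1−ρ_J²) = |sin(π/142)| = 0.0221221
[ω*] 2 ÷ (1 + 0.0221221) = 2 ÷ 1.0221221 = 1.9567134.
ρ_SOR = ω* − 1 = 1.9567134 − 1 = 0.9567134.
(0.9567134)^m ≤ 10^{−8}  ⇒  m·ln(0.9567134) ≤ −8·ln10  ⇒  m ≥ 416.274  ⇒  m = 417

m = 417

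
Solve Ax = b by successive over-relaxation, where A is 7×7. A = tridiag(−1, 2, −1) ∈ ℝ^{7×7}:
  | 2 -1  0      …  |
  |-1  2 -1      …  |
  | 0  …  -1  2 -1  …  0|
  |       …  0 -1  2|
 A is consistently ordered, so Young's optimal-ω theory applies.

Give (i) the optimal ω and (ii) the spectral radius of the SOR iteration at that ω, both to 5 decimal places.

½·tridiag(1,0,1) at n=7: λ_k = cos(kπ/8); max |λ| at k=1 ⇒ ρ_J = cos(π/8) ≈ 0.92388.
root = sin(π/8) = 0.382683  (since 1−cos² = sin²).
[ω*] 2 ÷ (1 + 0.382683) = 2 ÷ 1.382683 = 1.44646.
and ρ(B_{ω*}) = 1.44646 − 1 = 0.44646.

ω* = 1.44646, ρ_SOR = 0.44646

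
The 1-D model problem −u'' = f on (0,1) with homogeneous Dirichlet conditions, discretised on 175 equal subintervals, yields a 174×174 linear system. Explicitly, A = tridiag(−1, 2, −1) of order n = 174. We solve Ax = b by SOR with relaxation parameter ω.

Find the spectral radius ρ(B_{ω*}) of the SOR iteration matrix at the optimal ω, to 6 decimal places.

ρ_SOR = 0.964731

B_J for the 174×174 system has eigenvalues cos(kπ/175); ρ_J = cos(π/175) = 0.999839.
√(1−ρ_J²) = |sin(π/175)| = 0.0179510
Then 2/(1+√(1−ρ_J²)) = 2/(1+0.0179510); ω* = 2/1.0179510 = 1.964731.
and ρ(B_{ω*}) = 1.964731 − 1 = 0.964731.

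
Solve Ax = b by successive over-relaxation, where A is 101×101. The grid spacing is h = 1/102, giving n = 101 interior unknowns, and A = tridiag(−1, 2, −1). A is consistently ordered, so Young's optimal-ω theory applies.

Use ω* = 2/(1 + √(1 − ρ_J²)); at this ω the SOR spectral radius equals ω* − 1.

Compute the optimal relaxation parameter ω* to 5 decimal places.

B_J for the 101×101 system has eigenvalues cos(kπ/102); ρ_J = cos(π/102) = 0.99953.
√(1−ρ_J²) simplifies to sin(π/102) = 0.030795.
Young: ω* = 2/(1+√(1−ρ_J²)) = 2/(1+0.030795) = 2/1.030795 = 1.94025.
At ω = 1.94025 every |λ(B_ω)| = ω−1, so ρ_SOR = 0.94025.

ω* = 1.94025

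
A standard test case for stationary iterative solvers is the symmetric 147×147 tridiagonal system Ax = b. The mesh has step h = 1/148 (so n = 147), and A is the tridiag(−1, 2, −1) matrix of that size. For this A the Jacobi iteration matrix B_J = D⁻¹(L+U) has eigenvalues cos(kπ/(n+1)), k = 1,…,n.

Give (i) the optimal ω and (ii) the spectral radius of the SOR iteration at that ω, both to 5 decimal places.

ω* = 1.95843, ρ_SOR = 0.95843

B_J for the 147×147 system has eigenvalues cos(kπ/148); ρ_J = cos(π/148) = 0.99977.
root = sin(π/148) = 0.021225  (since 1−cos² = sin²).
ω* = 2/(1+0.021225) = 1.95843
[ρ_SOR] ω* − 1 = 0.95843.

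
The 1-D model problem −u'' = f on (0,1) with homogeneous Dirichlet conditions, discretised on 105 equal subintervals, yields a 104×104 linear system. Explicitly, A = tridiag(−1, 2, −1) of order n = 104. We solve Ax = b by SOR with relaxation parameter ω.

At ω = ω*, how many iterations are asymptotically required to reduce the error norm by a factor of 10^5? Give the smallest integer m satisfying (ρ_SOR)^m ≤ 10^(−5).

m = 193

[ρ_J] n=104: ρ(B_J) = cos(π/(n+1)) = cos(π/105) = 0.9995524.
√(1−ρ_J²) = |sin(π/105)| = 0.0299155
ω* = 2 / (1 + 0.0299155) = 2 / 1.0299155 ≈ 1.9419069.
ρ_SOR = ω* − 1 = 1.9419069 − 1 = 0.9419069.
For 5 digits: m = 5·ln10 / (−ln 0.9419069) = 11.5129/0.0598488 = 192.366; round up → m = 193.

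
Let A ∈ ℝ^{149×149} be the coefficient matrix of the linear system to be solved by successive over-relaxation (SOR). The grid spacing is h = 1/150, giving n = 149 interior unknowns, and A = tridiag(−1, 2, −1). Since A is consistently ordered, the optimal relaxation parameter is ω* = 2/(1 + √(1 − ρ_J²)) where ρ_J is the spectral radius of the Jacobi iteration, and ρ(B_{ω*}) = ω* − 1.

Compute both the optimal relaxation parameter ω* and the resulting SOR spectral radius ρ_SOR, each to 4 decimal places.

ρ_J = max_k |cos(kπ/150)| = cos(π/150) = 0.9998
1 − cos²(π/150) = sin²(π/150) ⇒ √(1−ρ_J²) = sin(π/150) = 0.02094.
Young: ω* = 2/(1+√(1−ρ_J²)) = 2/(1+0.02094) = 2/1.02094 = 1.9590.
Hence ρ(B_{ω*}) = 1.9590 − 1 = 0.9590.

ω* = 1.9590, ρ_SOR = 0.9590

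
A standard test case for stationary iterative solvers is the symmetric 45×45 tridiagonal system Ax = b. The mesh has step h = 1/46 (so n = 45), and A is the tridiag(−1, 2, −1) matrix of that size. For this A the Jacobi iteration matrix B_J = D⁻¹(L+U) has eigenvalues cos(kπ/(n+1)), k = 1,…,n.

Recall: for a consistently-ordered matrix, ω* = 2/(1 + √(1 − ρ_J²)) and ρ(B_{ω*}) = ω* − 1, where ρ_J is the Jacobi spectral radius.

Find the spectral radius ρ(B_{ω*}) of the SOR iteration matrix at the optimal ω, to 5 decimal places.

[ρ_J] n=45: ρ(B_J) = cos(π/(n+1)) = cos(π/46) = 0.99767.
√(1−ρ_J²) = |sin(π/46)| = 0.068242
ω* = 2 / (1 + 0.068242) = 2 / 1.068242 ≈ 1.87223.
ρ_SOR = ω* − 1 ≈ 0.87223.

ρ_SOR = 0.87223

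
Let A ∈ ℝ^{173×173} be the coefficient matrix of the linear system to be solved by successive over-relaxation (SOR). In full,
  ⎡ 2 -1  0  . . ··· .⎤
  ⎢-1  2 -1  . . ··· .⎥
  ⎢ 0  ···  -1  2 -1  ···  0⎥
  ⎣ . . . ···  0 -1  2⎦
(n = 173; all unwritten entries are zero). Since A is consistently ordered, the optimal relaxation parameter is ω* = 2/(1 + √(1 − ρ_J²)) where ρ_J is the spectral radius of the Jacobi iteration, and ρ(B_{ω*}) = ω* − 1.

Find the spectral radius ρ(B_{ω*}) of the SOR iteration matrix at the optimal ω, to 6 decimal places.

½·tridiag(1,0,1) at n=173: λ_k = cos(kπ/174); max |λ| at k=1 ⇒ ρ_J = cos(π/174) ≈ 0.999837.
1 − cos²(π/174) = sin²(π/174) ⇒ √(1−ρ_J²) = sin(π/174) = 0.0180541.
Then 2/(1+√(1−ρ_J²)) = 2/(1+0.0180541); ω* = 2/1.0180541 = 1.964532.
and ρ(B_{ω*}) = 1.964532 − 1 = 0.964532.

ρ_SOR = 0.964532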